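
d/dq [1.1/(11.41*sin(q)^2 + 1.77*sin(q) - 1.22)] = -(25.102*sin(q) + 1.947)*cos(q)/(11.41*sin(q)^2 + 1.77*sin(q) - 1.22)^2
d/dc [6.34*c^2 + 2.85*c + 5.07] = 12.68*c + 2.85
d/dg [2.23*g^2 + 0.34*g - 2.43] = 4.46*g + 0.34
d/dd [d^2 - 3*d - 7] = 2*d - 3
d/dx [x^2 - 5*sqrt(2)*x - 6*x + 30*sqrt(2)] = 2*x - 5*sqrt(2) - 6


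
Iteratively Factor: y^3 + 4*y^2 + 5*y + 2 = (y + 2)*(y^2 + 2*y + 1) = (y + 1)*(y + 2)*(y + 1)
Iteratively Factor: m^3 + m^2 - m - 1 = (m + 1)*(m^2 - 1) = (m - 1)*(m + 1)*(m + 1)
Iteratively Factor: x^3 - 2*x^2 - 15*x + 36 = (x - 3)*(x^2 + x - 12) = (x - 3)^2*(x + 4)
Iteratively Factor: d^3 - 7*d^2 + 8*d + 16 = (d - 4)*(d^2 - 3*d - 4) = (d - 4)*(d + 1)*(d - 4)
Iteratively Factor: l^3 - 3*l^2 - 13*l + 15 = (l - 1)*(l^2 - 2*l - 15) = (l - 5)*(l - 1)*(l + 3)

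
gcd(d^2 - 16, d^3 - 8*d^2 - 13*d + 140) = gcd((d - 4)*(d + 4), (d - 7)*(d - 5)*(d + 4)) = d + 4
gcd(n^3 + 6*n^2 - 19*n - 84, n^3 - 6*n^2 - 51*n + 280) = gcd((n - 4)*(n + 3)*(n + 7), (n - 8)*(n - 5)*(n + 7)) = n + 7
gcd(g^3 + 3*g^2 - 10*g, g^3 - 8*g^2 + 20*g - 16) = g - 2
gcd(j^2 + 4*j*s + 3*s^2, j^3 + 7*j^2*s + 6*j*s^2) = j + s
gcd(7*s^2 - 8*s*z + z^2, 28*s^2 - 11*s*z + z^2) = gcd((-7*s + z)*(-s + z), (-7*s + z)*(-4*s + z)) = -7*s + z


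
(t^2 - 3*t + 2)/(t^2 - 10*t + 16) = (t - 1)/(t - 8)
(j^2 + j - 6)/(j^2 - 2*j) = (j + 3)/j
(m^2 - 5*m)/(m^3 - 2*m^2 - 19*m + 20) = m/(m^2 + 3*m - 4)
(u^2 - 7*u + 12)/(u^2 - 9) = (u - 4)/(u + 3)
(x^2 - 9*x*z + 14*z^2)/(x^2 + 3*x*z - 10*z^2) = (x - 7*z)/(x + 5*z)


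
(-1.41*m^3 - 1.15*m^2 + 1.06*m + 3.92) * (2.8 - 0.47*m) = 0.6627*m^4 - 3.4075*m^3 - 3.7182*m^2 + 1.1256*m + 10.976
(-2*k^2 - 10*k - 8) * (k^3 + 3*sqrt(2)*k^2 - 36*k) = -2*k^5 - 10*k^4 - 6*sqrt(2)*k^4 - 30*sqrt(2)*k^3 + 64*k^3 - 24*sqrt(2)*k^2 + 360*k^2 + 288*k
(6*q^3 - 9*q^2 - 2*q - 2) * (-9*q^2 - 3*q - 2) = -54*q^5 + 63*q^4 + 33*q^3 + 42*q^2 + 10*q + 4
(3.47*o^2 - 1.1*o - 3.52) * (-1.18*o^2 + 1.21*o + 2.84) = -4.0946*o^4 + 5.4967*o^3 + 12.6774*o^2 - 7.3832*o - 9.9968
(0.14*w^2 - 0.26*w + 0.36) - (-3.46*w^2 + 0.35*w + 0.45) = 3.6*w^2 - 0.61*w - 0.09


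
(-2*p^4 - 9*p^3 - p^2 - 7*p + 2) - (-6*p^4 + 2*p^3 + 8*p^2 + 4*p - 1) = 4*p^4 - 11*p^3 - 9*p^2 - 11*p + 3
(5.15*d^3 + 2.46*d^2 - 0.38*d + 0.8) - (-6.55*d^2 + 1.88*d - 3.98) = 5.15*d^3 + 9.01*d^2 - 2.26*d + 4.78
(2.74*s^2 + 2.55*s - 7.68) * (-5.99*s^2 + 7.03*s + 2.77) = -16.4126*s^4 + 3.9877*s^3 + 71.5195*s^2 - 46.9269*s - 21.2736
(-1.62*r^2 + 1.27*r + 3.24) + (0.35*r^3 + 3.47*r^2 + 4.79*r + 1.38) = 0.35*r^3 + 1.85*r^2 + 6.06*r + 4.62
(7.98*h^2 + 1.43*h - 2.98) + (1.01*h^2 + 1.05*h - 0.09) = 8.99*h^2 + 2.48*h - 3.07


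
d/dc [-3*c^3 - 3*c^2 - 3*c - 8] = -9*c^2 - 6*c - 3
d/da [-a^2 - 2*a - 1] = -2*a - 2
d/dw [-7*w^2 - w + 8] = -14*w - 1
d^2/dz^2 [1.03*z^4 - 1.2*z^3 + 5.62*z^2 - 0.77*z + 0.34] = 12.36*z^2 - 7.2*z + 11.24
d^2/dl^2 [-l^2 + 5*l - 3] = -2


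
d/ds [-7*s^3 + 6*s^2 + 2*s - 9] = -21*s^2 + 12*s + 2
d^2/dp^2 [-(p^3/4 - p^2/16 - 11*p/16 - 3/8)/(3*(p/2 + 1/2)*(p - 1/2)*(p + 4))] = (38*p^3 - 12*p^2 + 186*p + 209)/(3*(8*p^6 + 84*p^5 + 246*p^4 + 7*p^3 - 492*p^2 + 336*p - 64))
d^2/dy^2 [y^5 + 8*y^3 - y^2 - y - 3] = 20*y^3 + 48*y - 2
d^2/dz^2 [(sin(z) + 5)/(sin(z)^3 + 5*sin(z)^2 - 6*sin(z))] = 2*(-2*sin(z)^3 - 32*sin(z)^2 - 191*sin(z) - 381 + 75/sin(z) + 270/sin(z)^2 - 180/sin(z)^3)/((sin(z) - 1)^2*(sin(z) + 6)^3)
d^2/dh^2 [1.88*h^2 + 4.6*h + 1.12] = 3.76000000000000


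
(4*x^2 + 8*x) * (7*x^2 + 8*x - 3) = 28*x^4 + 88*x^3 + 52*x^2 - 24*x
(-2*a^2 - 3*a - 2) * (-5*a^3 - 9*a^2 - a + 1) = 10*a^5 + 33*a^4 + 39*a^3 + 19*a^2 - a - 2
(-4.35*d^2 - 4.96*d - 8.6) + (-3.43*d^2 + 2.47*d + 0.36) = -7.78*d^2 - 2.49*d - 8.24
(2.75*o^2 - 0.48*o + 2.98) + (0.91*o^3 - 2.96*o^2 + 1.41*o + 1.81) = 0.91*o^3 - 0.21*o^2 + 0.93*o + 4.79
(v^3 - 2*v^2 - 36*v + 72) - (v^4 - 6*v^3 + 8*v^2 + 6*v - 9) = -v^4 + 7*v^3 - 10*v^2 - 42*v + 81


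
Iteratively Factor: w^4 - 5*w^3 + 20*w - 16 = (w - 1)*(w^3 - 4*w^2 - 4*w + 16) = (w - 1)*(w + 2)*(w^2 - 6*w + 8) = (w - 4)*(w - 1)*(w + 2)*(w - 2)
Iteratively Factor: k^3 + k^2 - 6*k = (k - 2)*(k^2 + 3*k) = (k - 2)*(k + 3)*(k)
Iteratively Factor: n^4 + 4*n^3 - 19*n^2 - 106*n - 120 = (n + 2)*(n^3 + 2*n^2 - 23*n - 60) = (n + 2)*(n + 4)*(n^2 - 2*n - 15) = (n + 2)*(n + 3)*(n + 4)*(n - 5)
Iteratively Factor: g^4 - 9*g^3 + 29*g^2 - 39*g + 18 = (g - 1)*(g^3 - 8*g^2 + 21*g - 18) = (g - 3)*(g - 1)*(g^2 - 5*g + 6) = (g - 3)^2*(g - 1)*(g - 2)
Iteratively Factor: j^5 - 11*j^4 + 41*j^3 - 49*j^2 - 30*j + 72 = (j - 3)*(j^4 - 8*j^3 + 17*j^2 + 2*j - 24) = (j - 3)*(j - 2)*(j^3 - 6*j^2 + 5*j + 12) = (j - 3)*(j - 2)*(j + 1)*(j^2 - 7*j + 12) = (j - 3)^2*(j - 2)*(j + 1)*(j - 4)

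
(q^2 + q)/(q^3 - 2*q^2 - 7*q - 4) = q/(q^2 - 3*q - 4)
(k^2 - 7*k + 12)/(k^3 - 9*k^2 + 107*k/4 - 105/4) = 4*(k - 4)/(4*k^2 - 24*k + 35)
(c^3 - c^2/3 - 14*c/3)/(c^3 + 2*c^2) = (c - 7/3)/c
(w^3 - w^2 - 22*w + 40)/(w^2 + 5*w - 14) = (w^2 + w - 20)/(w + 7)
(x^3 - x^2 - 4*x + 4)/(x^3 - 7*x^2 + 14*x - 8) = (x + 2)/(x - 4)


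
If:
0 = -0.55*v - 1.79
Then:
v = -3.25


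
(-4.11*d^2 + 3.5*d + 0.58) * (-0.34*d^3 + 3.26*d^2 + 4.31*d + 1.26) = 1.3974*d^5 - 14.5886*d^4 - 6.5013*d^3 + 11.7972*d^2 + 6.9098*d + 0.7308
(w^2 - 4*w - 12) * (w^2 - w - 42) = w^4 - 5*w^3 - 50*w^2 + 180*w + 504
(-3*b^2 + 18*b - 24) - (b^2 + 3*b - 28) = -4*b^2 + 15*b + 4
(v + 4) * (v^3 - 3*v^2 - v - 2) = v^4 + v^3 - 13*v^2 - 6*v - 8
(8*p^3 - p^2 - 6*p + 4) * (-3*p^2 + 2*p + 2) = -24*p^5 + 19*p^4 + 32*p^3 - 26*p^2 - 4*p + 8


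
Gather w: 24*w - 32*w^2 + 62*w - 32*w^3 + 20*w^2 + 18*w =-32*w^3 - 12*w^2 + 104*w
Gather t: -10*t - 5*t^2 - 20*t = -5*t^2 - 30*t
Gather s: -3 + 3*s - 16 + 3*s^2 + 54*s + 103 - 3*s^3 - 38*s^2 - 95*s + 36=-3*s^3 - 35*s^2 - 38*s + 120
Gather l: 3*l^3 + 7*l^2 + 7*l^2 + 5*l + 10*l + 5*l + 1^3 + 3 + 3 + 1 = 3*l^3 + 14*l^2 + 20*l + 8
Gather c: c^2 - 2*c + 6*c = c^2 + 4*c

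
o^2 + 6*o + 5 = (o + 1)*(o + 5)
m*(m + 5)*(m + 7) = m^3 + 12*m^2 + 35*m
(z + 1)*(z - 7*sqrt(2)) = z^2 - 7*sqrt(2)*z + z - 7*sqrt(2)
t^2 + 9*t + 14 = (t + 2)*(t + 7)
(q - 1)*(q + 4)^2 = q^3 + 7*q^2 + 8*q - 16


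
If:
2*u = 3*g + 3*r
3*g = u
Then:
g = u/3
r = u/3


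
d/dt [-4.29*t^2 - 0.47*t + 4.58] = -8.58*t - 0.47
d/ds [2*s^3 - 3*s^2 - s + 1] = 6*s^2 - 6*s - 1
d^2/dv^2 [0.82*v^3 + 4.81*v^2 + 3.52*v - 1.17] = 4.92*v + 9.62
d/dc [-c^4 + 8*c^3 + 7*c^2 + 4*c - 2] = -4*c^3 + 24*c^2 + 14*c + 4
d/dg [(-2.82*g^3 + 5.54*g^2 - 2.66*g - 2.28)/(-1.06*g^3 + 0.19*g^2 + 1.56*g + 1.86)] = (5.3366*g^4 - 14.4376*g^3 - 13.8382*g^2 + 21.4752*g - 1.3908)/(1.1236*g^6 - 0.4028*g^5 - 3.2711*g^4 - 3.3504*g^3 + 3.1404*g^2 + 5.8032*g + 3.4596)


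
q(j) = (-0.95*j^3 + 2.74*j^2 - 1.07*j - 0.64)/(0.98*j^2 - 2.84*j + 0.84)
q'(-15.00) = -0.97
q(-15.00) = 14.54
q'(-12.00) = -0.97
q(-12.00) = 11.64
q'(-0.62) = -1.27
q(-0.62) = 0.44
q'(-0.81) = -1.17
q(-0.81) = 0.67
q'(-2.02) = -1.00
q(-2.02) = 1.94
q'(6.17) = -0.93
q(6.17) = -6.11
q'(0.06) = -5.29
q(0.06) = -1.03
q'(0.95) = -1.60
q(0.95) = -0.00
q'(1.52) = -0.63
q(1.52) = -0.60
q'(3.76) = -0.56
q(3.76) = -4.09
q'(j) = (2.84 - 1.96*j)*(-0.95*j^3 + 2.74*j^2 - 1.07*j - 0.64)/(0.98*j^2 - 2.84*j + 0.84)^2 + (-2.85*j^2 + 5.48*j - 1.07)/(0.98*j^2 - 2.84*j + 0.84)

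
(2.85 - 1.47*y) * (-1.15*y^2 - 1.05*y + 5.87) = 1.6905*y^3 - 1.734*y^2 - 11.6214*y + 16.7295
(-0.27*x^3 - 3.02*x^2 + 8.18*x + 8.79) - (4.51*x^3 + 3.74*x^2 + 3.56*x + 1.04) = -4.78*x^3 - 6.76*x^2 + 4.62*x + 7.75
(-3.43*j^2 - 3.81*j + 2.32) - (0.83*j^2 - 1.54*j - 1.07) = -4.26*j^2 - 2.27*j + 3.39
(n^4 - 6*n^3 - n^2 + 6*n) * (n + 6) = n^5 - 37*n^3 + 36*n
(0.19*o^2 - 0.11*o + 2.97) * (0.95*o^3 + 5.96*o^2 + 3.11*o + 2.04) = 0.1805*o^5 + 1.0279*o^4 + 2.7568*o^3 + 17.7467*o^2 + 9.0123*o + 6.0588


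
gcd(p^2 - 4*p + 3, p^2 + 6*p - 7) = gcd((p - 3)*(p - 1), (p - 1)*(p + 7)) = p - 1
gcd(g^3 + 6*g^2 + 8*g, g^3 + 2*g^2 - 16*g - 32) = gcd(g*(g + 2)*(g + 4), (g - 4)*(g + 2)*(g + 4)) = g^2 + 6*g + 8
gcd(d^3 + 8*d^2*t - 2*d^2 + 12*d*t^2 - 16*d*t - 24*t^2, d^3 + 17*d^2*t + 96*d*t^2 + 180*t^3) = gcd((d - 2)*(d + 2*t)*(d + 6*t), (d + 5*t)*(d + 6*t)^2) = d + 6*t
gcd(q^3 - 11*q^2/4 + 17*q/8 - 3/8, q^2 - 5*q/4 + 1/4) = q^2 - 5*q/4 + 1/4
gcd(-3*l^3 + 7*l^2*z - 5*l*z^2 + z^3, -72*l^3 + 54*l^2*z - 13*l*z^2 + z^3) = -3*l + z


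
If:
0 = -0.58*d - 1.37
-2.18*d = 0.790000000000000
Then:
No Solution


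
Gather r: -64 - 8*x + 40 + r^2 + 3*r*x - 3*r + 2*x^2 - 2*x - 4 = r^2 + r*(3*x - 3) + 2*x^2 - 10*x - 28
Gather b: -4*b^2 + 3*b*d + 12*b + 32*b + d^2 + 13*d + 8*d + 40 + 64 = -4*b^2 + b*(3*d + 44) + d^2 + 21*d + 104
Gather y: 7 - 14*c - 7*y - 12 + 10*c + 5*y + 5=-4*c - 2*y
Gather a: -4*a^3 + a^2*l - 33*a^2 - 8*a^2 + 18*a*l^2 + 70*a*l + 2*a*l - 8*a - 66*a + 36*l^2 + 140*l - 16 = -4*a^3 + a^2*(l - 41) + a*(18*l^2 + 72*l - 74) + 36*l^2 + 140*l - 16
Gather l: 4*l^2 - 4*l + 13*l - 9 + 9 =4*l^2 + 9*l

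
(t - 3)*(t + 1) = t^2 - 2*t - 3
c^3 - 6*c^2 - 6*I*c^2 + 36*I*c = c*(c - 6)*(c - 6*I)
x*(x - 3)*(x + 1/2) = x^3 - 5*x^2/2 - 3*x/2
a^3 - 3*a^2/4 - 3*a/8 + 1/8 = (a - 1)*(a - 1/4)*(a + 1/2)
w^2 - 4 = (w - 2)*(w + 2)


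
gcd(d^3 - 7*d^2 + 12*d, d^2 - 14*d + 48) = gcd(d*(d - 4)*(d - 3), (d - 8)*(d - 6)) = 1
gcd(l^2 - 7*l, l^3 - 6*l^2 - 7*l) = l^2 - 7*l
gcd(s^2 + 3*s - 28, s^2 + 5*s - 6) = 1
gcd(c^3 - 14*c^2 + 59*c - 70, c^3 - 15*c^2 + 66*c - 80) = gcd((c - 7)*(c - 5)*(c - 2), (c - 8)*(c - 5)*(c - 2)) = c^2 - 7*c + 10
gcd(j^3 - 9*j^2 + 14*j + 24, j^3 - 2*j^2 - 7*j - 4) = j^2 - 3*j - 4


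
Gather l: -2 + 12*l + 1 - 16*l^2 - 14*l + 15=-16*l^2 - 2*l + 14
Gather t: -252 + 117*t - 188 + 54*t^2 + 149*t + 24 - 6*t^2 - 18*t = 48*t^2 + 248*t - 416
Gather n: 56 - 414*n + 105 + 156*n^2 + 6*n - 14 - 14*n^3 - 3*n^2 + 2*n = -14*n^3 + 153*n^2 - 406*n + 147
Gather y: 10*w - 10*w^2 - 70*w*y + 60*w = -10*w^2 - 70*w*y + 70*w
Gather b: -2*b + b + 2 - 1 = 1 - b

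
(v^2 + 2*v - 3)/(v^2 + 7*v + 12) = (v - 1)/(v + 4)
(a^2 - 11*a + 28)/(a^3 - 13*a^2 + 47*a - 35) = (a - 4)/(a^2 - 6*a + 5)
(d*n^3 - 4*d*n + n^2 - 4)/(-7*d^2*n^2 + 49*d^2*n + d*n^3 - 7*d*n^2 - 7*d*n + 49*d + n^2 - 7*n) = (4 - n^2)/(7*d*n - 49*d - n^2 + 7*n)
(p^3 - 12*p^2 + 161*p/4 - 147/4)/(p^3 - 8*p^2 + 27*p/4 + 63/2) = (2*p^2 - 17*p + 21)/(2*p^2 - 9*p - 18)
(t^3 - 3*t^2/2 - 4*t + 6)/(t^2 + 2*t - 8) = (t^2 + t/2 - 3)/(t + 4)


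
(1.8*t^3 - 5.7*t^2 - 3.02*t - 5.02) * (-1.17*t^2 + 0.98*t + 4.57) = -2.106*t^5 + 8.433*t^4 + 6.1734*t^3 - 23.1352*t^2 - 18.721*t - 22.9414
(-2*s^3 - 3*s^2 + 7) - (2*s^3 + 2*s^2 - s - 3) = -4*s^3 - 5*s^2 + s + 10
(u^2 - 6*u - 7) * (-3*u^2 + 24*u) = -3*u^4 + 42*u^3 - 123*u^2 - 168*u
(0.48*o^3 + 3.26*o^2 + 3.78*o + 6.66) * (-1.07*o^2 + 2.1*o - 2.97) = -0.5136*o^5 - 2.4802*o^4 + 1.3758*o^3 - 8.8704*o^2 + 2.7594*o - 19.7802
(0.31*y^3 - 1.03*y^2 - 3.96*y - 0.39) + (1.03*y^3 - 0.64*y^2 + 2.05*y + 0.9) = 1.34*y^3 - 1.67*y^2 - 1.91*y + 0.51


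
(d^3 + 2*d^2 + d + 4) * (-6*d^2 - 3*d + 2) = -6*d^5 - 15*d^4 - 10*d^3 - 23*d^2 - 10*d + 8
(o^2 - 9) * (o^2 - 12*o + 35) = o^4 - 12*o^3 + 26*o^2 + 108*o - 315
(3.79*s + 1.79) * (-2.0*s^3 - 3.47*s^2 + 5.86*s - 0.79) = -7.58*s^4 - 16.7313*s^3 + 15.9981*s^2 + 7.4953*s - 1.4141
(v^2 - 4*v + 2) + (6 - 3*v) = v^2 - 7*v + 8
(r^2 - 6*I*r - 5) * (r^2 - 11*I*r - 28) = r^4 - 17*I*r^3 - 99*r^2 + 223*I*r + 140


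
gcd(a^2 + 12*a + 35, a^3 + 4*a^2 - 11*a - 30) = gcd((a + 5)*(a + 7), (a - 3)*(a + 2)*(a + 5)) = a + 5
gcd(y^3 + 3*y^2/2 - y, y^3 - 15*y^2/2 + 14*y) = y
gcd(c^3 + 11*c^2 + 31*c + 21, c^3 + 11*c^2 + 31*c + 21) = c^3 + 11*c^2 + 31*c + 21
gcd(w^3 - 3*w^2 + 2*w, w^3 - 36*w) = w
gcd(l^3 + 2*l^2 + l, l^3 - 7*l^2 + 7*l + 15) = l + 1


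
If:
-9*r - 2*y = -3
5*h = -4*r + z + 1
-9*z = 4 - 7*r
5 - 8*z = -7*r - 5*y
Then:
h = -42/115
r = 17/23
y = -42/23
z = 3/23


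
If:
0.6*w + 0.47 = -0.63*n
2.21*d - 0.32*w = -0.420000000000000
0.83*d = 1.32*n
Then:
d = -0.28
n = -0.17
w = -0.60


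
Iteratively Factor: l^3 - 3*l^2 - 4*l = (l)*(l^2 - 3*l - 4) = l*(l - 4)*(l + 1)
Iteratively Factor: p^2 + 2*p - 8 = (p - 2)*(p + 4)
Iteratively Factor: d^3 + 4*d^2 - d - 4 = (d + 4)*(d^2 - 1) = (d + 1)*(d + 4)*(d - 1)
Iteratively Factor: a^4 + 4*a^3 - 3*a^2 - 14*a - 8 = (a + 1)*(a^3 + 3*a^2 - 6*a - 8) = (a - 2)*(a + 1)*(a^2 + 5*a + 4) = (a - 2)*(a + 1)^2*(a + 4)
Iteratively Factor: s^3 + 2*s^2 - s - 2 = (s + 1)*(s^2 + s - 2) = (s + 1)*(s + 2)*(s - 1)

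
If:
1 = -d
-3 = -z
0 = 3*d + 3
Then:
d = -1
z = 3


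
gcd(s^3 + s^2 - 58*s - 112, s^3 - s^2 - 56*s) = s^2 - s - 56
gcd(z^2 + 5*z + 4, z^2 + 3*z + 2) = z + 1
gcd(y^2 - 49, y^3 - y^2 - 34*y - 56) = y - 7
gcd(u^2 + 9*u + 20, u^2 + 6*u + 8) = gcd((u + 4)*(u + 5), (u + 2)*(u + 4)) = u + 4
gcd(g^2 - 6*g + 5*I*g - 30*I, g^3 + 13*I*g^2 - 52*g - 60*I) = g + 5*I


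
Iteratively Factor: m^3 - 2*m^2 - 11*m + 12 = (m - 4)*(m^2 + 2*m - 3) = (m - 4)*(m - 1)*(m + 3)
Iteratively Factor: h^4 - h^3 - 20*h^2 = (h - 5)*(h^3 + 4*h^2) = (h - 5)*(h + 4)*(h^2) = h*(h - 5)*(h + 4)*(h)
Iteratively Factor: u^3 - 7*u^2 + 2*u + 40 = (u + 2)*(u^2 - 9*u + 20) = (u - 4)*(u + 2)*(u - 5)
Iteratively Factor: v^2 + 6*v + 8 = (v + 2)*(v + 4)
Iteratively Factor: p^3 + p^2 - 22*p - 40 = (p + 2)*(p^2 - p - 20) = (p - 5)*(p + 2)*(p + 4)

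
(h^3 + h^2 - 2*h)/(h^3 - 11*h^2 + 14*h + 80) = h*(h - 1)/(h^2 - 13*h + 40)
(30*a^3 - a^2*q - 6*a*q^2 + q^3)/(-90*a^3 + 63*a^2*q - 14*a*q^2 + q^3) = (2*a + q)/(-6*a + q)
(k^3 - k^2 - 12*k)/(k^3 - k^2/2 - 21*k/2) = 2*(k - 4)/(2*k - 7)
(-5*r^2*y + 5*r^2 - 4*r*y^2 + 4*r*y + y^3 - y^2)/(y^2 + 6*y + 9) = (-5*r^2*y + 5*r^2 - 4*r*y^2 + 4*r*y + y^3 - y^2)/(y^2 + 6*y + 9)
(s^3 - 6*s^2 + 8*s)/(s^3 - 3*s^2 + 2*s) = (s - 4)/(s - 1)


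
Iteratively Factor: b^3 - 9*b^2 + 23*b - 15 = (b - 3)*(b^2 - 6*b + 5) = (b - 5)*(b - 3)*(b - 1)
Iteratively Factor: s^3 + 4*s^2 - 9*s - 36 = (s + 4)*(s^2 - 9) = (s + 3)*(s + 4)*(s - 3)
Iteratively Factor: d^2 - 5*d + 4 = (d - 1)*(d - 4)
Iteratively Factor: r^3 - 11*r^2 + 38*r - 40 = (r - 5)*(r^2 - 6*r + 8) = (r - 5)*(r - 2)*(r - 4)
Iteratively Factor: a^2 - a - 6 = (a + 2)*(a - 3)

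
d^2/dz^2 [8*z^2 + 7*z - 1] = 16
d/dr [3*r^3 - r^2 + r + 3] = 9*r^2 - 2*r + 1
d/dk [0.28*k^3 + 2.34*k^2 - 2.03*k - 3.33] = 0.84*k^2 + 4.68*k - 2.03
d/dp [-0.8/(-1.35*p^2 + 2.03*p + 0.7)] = (1.624 - 2.16*p)/(-1.35*p^2 + 2.03*p + 0.7)^2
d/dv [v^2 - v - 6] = 2*v - 1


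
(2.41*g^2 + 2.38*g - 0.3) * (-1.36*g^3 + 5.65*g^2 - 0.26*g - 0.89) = -3.2776*g^5 + 10.3797*g^4 + 13.2284*g^3 - 4.4587*g^2 - 2.0402*g + 0.267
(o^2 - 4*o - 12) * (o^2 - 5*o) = o^4 - 9*o^3 + 8*o^2 + 60*o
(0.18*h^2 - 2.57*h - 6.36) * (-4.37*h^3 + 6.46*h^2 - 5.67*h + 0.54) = -0.7866*h^5 + 12.3937*h^4 + 10.1704*h^3 - 26.4165*h^2 + 34.6734*h - 3.4344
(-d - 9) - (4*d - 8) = -5*d - 1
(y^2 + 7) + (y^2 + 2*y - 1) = 2*y^2 + 2*y + 6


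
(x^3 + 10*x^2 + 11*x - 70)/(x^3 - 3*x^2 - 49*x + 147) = (x^2 + 3*x - 10)/(x^2 - 10*x + 21)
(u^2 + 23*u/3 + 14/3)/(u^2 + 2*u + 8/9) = 3*(u + 7)/(3*u + 4)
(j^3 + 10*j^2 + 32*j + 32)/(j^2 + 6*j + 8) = j + 4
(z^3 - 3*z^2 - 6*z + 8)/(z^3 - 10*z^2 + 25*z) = (z^3 - 3*z^2 - 6*z + 8)/(z*(z^2 - 10*z + 25))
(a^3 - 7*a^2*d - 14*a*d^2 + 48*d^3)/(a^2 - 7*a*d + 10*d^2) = (a^2 - 5*a*d - 24*d^2)/(a - 5*d)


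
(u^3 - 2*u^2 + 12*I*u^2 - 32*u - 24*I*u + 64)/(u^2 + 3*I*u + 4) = (u^2 + u*(-2 + 8*I) - 16*I)/(u - I)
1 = 1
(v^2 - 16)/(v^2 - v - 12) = (v + 4)/(v + 3)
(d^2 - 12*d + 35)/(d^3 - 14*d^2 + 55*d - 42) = (d - 5)/(d^2 - 7*d + 6)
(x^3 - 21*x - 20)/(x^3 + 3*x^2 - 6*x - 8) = (x - 5)/(x - 2)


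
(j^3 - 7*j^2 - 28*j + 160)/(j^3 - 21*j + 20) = (j - 8)/(j - 1)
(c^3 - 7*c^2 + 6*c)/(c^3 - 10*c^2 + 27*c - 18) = c/(c - 3)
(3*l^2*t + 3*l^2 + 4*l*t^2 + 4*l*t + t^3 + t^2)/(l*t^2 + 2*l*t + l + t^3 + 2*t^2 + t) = (3*l + t)/(t + 1)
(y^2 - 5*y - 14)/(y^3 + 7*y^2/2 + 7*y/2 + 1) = 2*(y - 7)/(2*y^2 + 3*y + 1)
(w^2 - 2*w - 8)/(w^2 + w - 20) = (w + 2)/(w + 5)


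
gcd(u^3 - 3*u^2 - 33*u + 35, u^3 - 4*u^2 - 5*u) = 1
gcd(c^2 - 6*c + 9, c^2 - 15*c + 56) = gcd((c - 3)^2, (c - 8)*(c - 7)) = 1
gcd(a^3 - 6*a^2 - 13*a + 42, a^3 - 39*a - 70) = a - 7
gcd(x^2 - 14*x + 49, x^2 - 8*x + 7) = x - 7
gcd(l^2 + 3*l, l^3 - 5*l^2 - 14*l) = l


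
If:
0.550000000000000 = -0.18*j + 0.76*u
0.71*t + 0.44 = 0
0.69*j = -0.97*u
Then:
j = -0.76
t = -0.62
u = 0.54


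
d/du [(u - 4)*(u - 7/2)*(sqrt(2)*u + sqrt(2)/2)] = sqrt(2)*(12*u^2 - 56*u + 41)/4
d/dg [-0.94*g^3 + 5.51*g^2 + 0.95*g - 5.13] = -2.82*g^2 + 11.02*g + 0.95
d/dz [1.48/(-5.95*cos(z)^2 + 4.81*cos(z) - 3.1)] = (7.1188 - 17.612*cos(z))*sin(z)/(5.95*cos(z)^2 - 4.81*cos(z) + 3.1)^2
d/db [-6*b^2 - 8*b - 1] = -12*b - 8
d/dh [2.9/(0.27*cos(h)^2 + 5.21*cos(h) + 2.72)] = (1.566*cos(h) + 15.109)*sin(h)/(0.27*cos(h)^2 + 5.21*cos(h) + 2.72)^2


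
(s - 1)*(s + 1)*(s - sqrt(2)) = s^3 - sqrt(2)*s^2 - s + sqrt(2)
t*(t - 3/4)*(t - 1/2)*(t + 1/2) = t^4 - 3*t^3/4 - t^2/4 + 3*t/16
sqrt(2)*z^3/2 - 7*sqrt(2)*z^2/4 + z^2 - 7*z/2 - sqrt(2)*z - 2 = (z - 4)*(z + 1/2)*(sqrt(2)*z/2 + 1)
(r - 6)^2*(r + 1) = r^3 - 11*r^2 + 24*r + 36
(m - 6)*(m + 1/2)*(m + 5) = m^3 - m^2/2 - 61*m/2 - 15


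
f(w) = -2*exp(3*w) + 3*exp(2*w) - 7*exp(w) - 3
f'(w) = -6*exp(3*w) + 6*exp(2*w) - 7*exp(w)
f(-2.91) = -3.37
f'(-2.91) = -0.36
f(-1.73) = -4.16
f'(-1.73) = -1.09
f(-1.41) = -4.56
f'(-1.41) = -1.44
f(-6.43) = -3.01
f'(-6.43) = -0.01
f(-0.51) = -6.55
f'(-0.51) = -3.34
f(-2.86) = -3.39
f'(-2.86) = -0.38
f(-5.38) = -3.03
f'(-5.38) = -0.03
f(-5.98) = -3.02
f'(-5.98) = -0.02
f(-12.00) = -3.00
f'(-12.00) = 0.00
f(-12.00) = -3.00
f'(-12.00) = 0.00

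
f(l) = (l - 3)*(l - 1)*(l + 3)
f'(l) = (l - 3)*(l - 1) + (l - 3)*(l + 3) + (l - 1)*(l + 3)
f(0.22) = 6.98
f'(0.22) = -9.29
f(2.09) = -5.05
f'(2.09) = -0.08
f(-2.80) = 4.41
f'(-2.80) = 20.12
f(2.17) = -5.02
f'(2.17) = 0.79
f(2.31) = -4.80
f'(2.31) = 2.39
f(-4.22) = -45.98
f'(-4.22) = 52.87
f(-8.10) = -515.15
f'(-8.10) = 204.03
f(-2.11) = 14.14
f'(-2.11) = 8.58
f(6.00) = 135.00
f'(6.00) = 87.00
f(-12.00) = -1755.00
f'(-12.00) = 447.00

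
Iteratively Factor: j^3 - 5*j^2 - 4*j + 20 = (j - 2)*(j^2 - 3*j - 10) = (j - 5)*(j - 2)*(j + 2)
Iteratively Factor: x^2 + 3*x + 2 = (x + 1)*(x + 2)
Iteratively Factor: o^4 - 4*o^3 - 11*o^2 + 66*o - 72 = (o - 3)*(o^3 - o^2 - 14*o + 24) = (o - 3)*(o + 4)*(o^2 - 5*o + 6) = (o - 3)^2*(o + 4)*(o - 2)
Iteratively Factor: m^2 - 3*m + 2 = (m - 2)*(m - 1)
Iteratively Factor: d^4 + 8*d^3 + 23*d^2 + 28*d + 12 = (d + 3)*(d^3 + 5*d^2 + 8*d + 4) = (d + 1)*(d + 3)*(d^2 + 4*d + 4) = (d + 1)*(d + 2)*(d + 3)*(d + 2)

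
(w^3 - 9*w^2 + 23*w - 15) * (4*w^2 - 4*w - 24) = 4*w^5 - 40*w^4 + 104*w^3 + 64*w^2 - 492*w + 360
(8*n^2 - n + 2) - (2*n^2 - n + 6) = 6*n^2 - 4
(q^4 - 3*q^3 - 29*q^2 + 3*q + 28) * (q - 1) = q^5 - 4*q^4 - 26*q^3 + 32*q^2 + 25*q - 28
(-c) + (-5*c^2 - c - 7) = -5*c^2 - 2*c - 7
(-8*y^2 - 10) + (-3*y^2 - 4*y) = -11*y^2 - 4*y - 10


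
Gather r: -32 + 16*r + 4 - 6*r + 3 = 10*r - 25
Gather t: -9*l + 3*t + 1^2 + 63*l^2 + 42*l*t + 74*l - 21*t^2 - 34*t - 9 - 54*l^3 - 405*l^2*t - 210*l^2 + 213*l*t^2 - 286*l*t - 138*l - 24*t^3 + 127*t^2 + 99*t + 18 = -54*l^3 - 147*l^2 - 73*l - 24*t^3 + t^2*(213*l + 106) + t*(-405*l^2 - 244*l + 68) + 10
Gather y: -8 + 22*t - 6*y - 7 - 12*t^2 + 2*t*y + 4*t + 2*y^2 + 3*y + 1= -12*t^2 + 26*t + 2*y^2 + y*(2*t - 3) - 14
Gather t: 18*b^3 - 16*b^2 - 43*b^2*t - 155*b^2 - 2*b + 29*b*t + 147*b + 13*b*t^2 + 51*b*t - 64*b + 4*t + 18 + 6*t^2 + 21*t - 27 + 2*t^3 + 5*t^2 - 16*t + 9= 18*b^3 - 171*b^2 + 81*b + 2*t^3 + t^2*(13*b + 11) + t*(-43*b^2 + 80*b + 9)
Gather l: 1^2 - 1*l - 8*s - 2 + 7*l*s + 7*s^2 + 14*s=l*(7*s - 1) + 7*s^2 + 6*s - 1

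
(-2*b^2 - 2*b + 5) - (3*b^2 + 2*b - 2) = -5*b^2 - 4*b + 7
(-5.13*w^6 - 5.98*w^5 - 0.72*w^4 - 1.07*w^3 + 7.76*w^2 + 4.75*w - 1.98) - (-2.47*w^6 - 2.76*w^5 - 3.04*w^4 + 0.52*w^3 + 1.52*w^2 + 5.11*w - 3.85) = -2.66*w^6 - 3.22*w^5 + 2.32*w^4 - 1.59*w^3 + 6.24*w^2 - 0.36*w + 1.87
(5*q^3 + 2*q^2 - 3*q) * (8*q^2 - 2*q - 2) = 40*q^5 + 6*q^4 - 38*q^3 + 2*q^2 + 6*q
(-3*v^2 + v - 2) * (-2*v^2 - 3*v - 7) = 6*v^4 + 7*v^3 + 22*v^2 - v + 14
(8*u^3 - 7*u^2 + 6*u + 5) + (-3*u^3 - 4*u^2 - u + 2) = 5*u^3 - 11*u^2 + 5*u + 7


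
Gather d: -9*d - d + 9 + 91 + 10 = 110 - 10*d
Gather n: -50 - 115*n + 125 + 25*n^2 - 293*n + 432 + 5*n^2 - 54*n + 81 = 30*n^2 - 462*n + 588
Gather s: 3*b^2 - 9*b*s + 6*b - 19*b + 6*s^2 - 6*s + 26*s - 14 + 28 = 3*b^2 - 13*b + 6*s^2 + s*(20 - 9*b) + 14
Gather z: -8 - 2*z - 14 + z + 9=-z - 13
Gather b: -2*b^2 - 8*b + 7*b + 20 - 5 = -2*b^2 - b + 15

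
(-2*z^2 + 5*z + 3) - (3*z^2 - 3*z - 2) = -5*z^2 + 8*z + 5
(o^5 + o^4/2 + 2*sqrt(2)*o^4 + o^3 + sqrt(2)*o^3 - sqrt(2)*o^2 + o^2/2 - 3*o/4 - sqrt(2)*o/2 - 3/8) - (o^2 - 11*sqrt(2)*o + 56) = o^5 + o^4/2 + 2*sqrt(2)*o^4 + o^3 + sqrt(2)*o^3 - sqrt(2)*o^2 - o^2/2 - 3*o/4 + 21*sqrt(2)*o/2 - 451/8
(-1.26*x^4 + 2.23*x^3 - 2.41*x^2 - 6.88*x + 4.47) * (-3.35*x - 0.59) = 4.221*x^5 - 6.7271*x^4 + 6.7578*x^3 + 24.4699*x^2 - 10.9153*x - 2.6373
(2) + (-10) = -8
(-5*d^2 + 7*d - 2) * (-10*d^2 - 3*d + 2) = 50*d^4 - 55*d^3 - 11*d^2 + 20*d - 4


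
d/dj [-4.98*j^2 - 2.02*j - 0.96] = -9.96*j - 2.02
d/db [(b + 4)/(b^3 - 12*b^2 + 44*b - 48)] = 2*(-b^3 + 48*b - 112)/(b^6 - 24*b^5 + 232*b^4 - 1152*b^3 + 3088*b^2 - 4224*b + 2304)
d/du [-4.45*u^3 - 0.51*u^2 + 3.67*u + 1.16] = -13.35*u^2 - 1.02*u + 3.67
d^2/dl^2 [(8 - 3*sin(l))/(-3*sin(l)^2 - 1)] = 3*(-81*sin(l)^5 + 96*sin(l)^4 - 176*sin(l)^2 + 53*sin(l) - 63*sin(3*l)/2 + 9*sin(5*l)/2 + 16)/(3*sin(l)^2 + 1)^3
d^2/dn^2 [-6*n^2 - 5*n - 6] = -12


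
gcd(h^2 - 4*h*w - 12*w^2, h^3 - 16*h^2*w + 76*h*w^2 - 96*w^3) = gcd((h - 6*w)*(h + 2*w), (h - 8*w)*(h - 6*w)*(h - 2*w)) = -h + 6*w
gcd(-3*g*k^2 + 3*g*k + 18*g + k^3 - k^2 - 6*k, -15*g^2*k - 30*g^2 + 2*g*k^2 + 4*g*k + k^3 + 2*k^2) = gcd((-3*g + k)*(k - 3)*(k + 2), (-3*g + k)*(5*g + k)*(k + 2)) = 3*g*k + 6*g - k^2 - 2*k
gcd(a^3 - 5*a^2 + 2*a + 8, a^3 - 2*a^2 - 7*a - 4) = a^2 - 3*a - 4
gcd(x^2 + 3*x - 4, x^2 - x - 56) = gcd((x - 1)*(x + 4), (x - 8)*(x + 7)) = 1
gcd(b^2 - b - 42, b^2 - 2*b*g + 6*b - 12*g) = b + 6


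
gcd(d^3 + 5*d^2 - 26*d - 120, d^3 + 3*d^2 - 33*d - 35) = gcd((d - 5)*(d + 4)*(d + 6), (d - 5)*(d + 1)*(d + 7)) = d - 5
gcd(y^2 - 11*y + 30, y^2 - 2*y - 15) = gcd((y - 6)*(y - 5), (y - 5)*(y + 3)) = y - 5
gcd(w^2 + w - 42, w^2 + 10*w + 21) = w + 7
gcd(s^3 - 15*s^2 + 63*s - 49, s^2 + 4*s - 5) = s - 1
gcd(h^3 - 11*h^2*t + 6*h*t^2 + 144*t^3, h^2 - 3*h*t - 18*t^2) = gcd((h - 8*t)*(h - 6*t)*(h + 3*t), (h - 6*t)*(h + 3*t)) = -h^2 + 3*h*t + 18*t^2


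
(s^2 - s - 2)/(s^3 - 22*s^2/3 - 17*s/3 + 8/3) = 3*(s - 2)/(3*s^2 - 25*s + 8)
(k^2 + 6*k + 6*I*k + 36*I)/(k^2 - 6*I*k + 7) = (k^2 + 6*k*(1 + I) + 36*I)/(k^2 - 6*I*k + 7)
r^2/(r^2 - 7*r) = r/(r - 7)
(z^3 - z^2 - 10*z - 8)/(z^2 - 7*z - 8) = (z^2 - 2*z - 8)/(z - 8)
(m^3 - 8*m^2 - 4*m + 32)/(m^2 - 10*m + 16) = m + 2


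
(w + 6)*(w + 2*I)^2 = w^3 + 6*w^2 + 4*I*w^2 - 4*w + 24*I*w - 24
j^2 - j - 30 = (j - 6)*(j + 5)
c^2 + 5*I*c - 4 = (c + I)*(c + 4*I)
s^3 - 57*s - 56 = (s - 8)*(s + 1)*(s + 7)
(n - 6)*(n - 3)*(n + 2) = n^3 - 7*n^2 + 36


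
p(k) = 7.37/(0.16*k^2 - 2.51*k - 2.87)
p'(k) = 7.37*(2.51 - 0.32*k)/(0.16*k^2 - 2.51*k - 2.87)^2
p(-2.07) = 2.45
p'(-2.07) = 2.58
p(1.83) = -1.06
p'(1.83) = 0.30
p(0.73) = -1.60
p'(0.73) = 0.79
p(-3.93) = 0.78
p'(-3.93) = 0.31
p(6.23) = -0.60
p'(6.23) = 0.03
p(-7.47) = 0.30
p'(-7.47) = 0.06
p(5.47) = -0.62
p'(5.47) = 0.04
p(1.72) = -1.10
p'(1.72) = 0.32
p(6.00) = -0.61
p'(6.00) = 0.03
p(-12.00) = 0.15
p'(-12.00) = 0.02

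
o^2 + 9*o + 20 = (o + 4)*(o + 5)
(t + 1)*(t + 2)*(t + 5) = t^3 + 8*t^2 + 17*t + 10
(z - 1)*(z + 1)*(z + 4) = z^3 + 4*z^2 - z - 4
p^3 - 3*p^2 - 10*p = p*(p - 5)*(p + 2)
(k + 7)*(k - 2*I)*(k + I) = k^3 + 7*k^2 - I*k^2 + 2*k - 7*I*k + 14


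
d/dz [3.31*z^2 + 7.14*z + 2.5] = 6.62*z + 7.14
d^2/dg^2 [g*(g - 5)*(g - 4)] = 6*g - 18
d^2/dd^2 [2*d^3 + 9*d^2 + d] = 12*d + 18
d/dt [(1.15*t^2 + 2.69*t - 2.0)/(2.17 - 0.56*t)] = (-0.644*t^2 + 4.991*t + 4.7173)/(0.3136*t^2 - 2.4304*t + 4.7089)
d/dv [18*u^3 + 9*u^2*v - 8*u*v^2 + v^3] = 9*u^2 - 16*u*v + 3*v^2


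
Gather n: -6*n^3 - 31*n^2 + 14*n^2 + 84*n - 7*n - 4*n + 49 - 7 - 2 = -6*n^3 - 17*n^2 + 73*n + 40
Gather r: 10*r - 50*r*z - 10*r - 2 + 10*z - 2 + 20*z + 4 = -50*r*z + 30*z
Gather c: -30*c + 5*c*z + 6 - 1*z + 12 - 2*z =c*(5*z - 30) - 3*z + 18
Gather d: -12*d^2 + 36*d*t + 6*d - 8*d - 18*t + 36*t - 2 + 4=-12*d^2 + d*(36*t - 2) + 18*t + 2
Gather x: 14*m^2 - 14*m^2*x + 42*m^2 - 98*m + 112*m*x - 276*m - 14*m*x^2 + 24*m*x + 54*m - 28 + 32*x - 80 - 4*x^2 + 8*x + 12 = 56*m^2 - 320*m + x^2*(-14*m - 4) + x*(-14*m^2 + 136*m + 40) - 96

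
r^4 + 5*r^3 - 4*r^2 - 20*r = r*(r - 2)*(r + 2)*(r + 5)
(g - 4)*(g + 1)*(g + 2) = g^3 - g^2 - 10*g - 8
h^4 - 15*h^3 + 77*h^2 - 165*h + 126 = (h - 7)*(h - 3)^2*(h - 2)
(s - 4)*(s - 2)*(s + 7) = s^3 + s^2 - 34*s + 56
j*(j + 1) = j^2 + j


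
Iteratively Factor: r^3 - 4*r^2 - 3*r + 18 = (r - 3)*(r^2 - r - 6) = (r - 3)^2*(r + 2)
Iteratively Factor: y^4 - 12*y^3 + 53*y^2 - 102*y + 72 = (y - 4)*(y^3 - 8*y^2 + 21*y - 18) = (y - 4)*(y - 3)*(y^2 - 5*y + 6) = (y - 4)*(y - 3)^2*(y - 2)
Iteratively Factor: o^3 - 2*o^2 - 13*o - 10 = (o - 5)*(o^2 + 3*o + 2) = (o - 5)*(o + 1)*(o + 2)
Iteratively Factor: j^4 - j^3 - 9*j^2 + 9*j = (j - 1)*(j^3 - 9*j) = (j - 3)*(j - 1)*(j^2 + 3*j) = j*(j - 3)*(j - 1)*(j + 3)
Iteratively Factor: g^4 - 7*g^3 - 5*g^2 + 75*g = (g - 5)*(g^3 - 2*g^2 - 15*g) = (g - 5)^2*(g^2 + 3*g) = g*(g - 5)^2*(g + 3)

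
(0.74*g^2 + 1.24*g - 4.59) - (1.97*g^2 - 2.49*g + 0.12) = -1.23*g^2 + 3.73*g - 4.71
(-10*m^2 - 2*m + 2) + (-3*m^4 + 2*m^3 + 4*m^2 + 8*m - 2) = -3*m^4 + 2*m^3 - 6*m^2 + 6*m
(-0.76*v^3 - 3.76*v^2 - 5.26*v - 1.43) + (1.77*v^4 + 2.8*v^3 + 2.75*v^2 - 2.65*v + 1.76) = 1.77*v^4 + 2.04*v^3 - 1.01*v^2 - 7.91*v + 0.33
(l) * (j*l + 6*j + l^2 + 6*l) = j*l^2 + 6*j*l + l^3 + 6*l^2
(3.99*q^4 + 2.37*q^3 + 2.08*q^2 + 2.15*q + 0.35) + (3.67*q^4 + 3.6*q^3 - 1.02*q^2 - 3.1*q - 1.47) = 7.66*q^4 + 5.97*q^3 + 1.06*q^2 - 0.95*q - 1.12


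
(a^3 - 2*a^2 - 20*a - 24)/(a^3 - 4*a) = (a^2 - 4*a - 12)/(a*(a - 2))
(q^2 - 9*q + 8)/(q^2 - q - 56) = (q - 1)/(q + 7)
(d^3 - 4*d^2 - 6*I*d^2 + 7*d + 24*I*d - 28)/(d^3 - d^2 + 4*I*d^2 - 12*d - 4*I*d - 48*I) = (d^2 - 6*I*d + 7)/(d^2 + d*(3 + 4*I) + 12*I)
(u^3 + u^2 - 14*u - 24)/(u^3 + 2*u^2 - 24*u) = (u^2 + 5*u + 6)/(u*(u + 6))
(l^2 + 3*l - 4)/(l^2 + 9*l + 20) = (l - 1)/(l + 5)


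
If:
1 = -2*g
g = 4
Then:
No Solution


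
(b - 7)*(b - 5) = b^2 - 12*b + 35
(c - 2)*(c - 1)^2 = c^3 - 4*c^2 + 5*c - 2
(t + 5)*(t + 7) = t^2 + 12*t + 35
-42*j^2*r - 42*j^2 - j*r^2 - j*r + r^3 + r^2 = (-7*j + r)*(6*j + r)*(r + 1)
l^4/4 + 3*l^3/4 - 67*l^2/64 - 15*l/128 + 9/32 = (l/4 + 1)*(l - 3/4)^2*(l + 1/2)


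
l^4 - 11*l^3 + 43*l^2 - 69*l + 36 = (l - 4)*(l - 3)^2*(l - 1)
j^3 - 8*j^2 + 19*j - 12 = (j - 4)*(j - 3)*(j - 1)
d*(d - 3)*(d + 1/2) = d^3 - 5*d^2/2 - 3*d/2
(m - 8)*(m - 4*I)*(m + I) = m^3 - 8*m^2 - 3*I*m^2 + 4*m + 24*I*m - 32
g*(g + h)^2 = g^3 + 2*g^2*h + g*h^2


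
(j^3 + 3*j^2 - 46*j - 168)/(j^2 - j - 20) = (j^2 - j - 42)/(j - 5)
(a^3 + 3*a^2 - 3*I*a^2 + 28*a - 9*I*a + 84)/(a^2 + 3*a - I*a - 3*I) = (a^2 - 3*I*a + 28)/(a - I)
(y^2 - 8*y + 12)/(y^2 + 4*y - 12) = (y - 6)/(y + 6)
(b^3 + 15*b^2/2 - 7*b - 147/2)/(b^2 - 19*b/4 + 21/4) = 2*(2*b^2 + 21*b + 49)/(4*b - 7)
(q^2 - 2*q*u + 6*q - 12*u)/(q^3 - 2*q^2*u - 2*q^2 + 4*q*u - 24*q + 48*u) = (q + 6)/(q^2 - 2*q - 24)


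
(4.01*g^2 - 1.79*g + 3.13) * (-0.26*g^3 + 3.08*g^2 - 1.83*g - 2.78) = -1.0426*g^5 + 12.8162*g^4 - 13.6653*g^3 + 1.7683*g^2 - 0.7517*g - 8.7014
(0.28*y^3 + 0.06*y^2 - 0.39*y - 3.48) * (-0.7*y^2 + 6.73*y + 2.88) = -0.196*y^5 + 1.8424*y^4 + 1.4832*y^3 - 0.0159000000000002*y^2 - 24.5436*y - 10.0224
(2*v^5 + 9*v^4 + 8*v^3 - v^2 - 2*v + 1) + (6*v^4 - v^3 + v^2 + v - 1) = 2*v^5 + 15*v^4 + 7*v^3 - v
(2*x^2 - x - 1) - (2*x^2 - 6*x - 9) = 5*x + 8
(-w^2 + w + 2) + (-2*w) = -w^2 - w + 2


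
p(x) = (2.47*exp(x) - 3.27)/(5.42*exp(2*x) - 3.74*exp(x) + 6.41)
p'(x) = (2.47*exp(x) - 3.27)*(-10.84*exp(2*x) + 3.74*exp(x))/(5.42*exp(2*x) - 3.74*exp(x) + 6.41)^2 + 2.47*exp(x)/(5.42*exp(2*x) - 3.74*exp(x) + 6.41) = (-13.3874*exp(2*x) + 35.4468*exp(x) + 3.6029)*exp(x)/(29.3764*exp(4*x) - 40.5416*exp(3*x) + 83.472*exp(2*x) - 47.9468*exp(x) + 41.0881)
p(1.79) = 0.06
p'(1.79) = -0.05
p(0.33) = 0.01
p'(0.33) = 0.27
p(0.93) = 0.09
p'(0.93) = 0.02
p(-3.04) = -0.50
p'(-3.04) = 0.01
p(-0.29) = -0.21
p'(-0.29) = 0.38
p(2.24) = 0.04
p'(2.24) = -0.04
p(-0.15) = -0.16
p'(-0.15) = 0.40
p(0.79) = 0.09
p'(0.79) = 0.06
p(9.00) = 0.00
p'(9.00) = 0.00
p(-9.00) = -0.51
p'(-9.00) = 0.00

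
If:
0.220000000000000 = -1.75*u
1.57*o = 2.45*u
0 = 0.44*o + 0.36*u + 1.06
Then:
No Solution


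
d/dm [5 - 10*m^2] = -20*m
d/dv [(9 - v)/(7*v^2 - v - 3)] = (-7*v^2 + v + (v - 9)*(14*v - 1) + 3)/(-7*v^2 + v + 3)^2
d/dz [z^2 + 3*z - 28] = 2*z + 3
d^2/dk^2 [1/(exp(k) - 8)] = (exp(k) + 8)*exp(k)/(exp(k) - 8)^3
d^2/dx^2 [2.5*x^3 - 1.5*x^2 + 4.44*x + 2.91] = 15.0*x - 3.0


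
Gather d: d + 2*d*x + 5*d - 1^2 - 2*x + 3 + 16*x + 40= d*(2*x + 6) + 14*x + 42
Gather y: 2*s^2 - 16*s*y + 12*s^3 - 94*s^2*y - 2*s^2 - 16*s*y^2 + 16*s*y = 12*s^3 - 94*s^2*y - 16*s*y^2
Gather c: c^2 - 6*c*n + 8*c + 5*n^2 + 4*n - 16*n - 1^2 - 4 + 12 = c^2 + c*(8 - 6*n) + 5*n^2 - 12*n + 7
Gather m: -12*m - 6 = -12*m - 6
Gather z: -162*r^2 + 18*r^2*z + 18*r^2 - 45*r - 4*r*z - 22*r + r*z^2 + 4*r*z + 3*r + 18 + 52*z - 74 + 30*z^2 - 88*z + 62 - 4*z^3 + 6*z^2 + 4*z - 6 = -144*r^2 - 64*r - 4*z^3 + z^2*(r + 36) + z*(18*r^2 - 32)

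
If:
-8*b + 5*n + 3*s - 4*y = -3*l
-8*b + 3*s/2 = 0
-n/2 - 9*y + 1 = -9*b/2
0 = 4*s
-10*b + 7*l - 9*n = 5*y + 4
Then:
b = 0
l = 498/1129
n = -190/1129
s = 0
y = 136/1129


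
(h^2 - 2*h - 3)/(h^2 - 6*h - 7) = (h - 3)/(h - 7)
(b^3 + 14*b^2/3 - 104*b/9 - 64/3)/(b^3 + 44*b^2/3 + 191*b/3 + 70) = (9*b^2 - 12*b - 32)/(3*(3*b^2 + 26*b + 35))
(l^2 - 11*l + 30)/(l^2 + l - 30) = (l - 6)/(l + 6)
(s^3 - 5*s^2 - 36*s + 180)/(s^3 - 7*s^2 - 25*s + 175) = (s^2 - 36)/(s^2 - 2*s - 35)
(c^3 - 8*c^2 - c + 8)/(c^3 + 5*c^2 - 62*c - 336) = (c^2 - 1)/(c^2 + 13*c + 42)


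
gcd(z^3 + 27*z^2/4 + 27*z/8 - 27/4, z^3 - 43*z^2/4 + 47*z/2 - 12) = z - 3/4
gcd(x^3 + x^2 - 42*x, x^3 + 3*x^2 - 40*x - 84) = x^2 + x - 42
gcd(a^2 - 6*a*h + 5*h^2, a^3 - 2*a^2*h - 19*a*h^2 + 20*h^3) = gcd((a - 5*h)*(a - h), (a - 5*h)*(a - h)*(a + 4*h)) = a^2 - 6*a*h + 5*h^2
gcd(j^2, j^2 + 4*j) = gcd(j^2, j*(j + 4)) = j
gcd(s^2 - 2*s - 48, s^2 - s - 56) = s - 8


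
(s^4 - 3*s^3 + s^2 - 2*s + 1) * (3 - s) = -s^5 + 6*s^4 - 10*s^3 + 5*s^2 - 7*s + 3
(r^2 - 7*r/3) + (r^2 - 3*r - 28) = 2*r^2 - 16*r/3 - 28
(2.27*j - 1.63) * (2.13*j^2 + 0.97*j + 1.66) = 4.8351*j^3 - 1.27*j^2 + 2.1871*j - 2.7058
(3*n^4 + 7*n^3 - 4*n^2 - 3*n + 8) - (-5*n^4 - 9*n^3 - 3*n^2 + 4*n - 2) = 8*n^4 + 16*n^3 - n^2 - 7*n + 10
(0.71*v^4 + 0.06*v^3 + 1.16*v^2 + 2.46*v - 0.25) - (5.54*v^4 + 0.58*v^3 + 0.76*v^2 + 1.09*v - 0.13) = -4.83*v^4 - 0.52*v^3 + 0.4*v^2 + 1.37*v - 0.12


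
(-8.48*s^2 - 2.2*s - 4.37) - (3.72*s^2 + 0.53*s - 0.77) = -12.2*s^2 - 2.73*s - 3.6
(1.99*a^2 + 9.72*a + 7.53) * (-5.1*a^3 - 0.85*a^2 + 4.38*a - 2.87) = -10.149*a^5 - 51.2635*a^4 - 37.9488*a^3 + 30.4618*a^2 + 5.085*a - 21.6111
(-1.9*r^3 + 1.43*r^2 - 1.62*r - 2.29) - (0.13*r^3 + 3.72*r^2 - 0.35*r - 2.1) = -2.03*r^3 - 2.29*r^2 - 1.27*r - 0.19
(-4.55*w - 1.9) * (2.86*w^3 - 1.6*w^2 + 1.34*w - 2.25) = -13.013*w^4 + 1.846*w^3 - 3.057*w^2 + 7.6915*w + 4.275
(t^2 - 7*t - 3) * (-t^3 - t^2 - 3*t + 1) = -t^5 + 6*t^4 + 7*t^3 + 25*t^2 + 2*t - 3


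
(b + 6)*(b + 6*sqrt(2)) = b^2 + 6*b + 6*sqrt(2)*b + 36*sqrt(2)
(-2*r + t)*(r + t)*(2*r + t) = -4*r^3 - 4*r^2*t + r*t^2 + t^3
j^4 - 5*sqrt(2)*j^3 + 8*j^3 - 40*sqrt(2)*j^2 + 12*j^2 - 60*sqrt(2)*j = j*(j + 2)*(j + 6)*(j - 5*sqrt(2))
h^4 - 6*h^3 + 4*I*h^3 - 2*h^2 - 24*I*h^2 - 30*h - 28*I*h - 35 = (h - 7)*(h + 1)*(h - I)*(h + 5*I)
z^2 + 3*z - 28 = (z - 4)*(z + 7)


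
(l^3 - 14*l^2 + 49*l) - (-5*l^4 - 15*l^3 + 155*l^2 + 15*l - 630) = 5*l^4 + 16*l^3 - 169*l^2 + 34*l + 630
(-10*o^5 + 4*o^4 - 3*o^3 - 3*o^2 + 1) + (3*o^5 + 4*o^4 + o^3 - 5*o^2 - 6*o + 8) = -7*o^5 + 8*o^4 - 2*o^3 - 8*o^2 - 6*o + 9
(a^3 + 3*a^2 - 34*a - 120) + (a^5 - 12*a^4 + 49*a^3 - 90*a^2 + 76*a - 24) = a^5 - 12*a^4 + 50*a^3 - 87*a^2 + 42*a - 144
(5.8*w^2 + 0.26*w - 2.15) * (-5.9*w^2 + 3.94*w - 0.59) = -34.22*w^4 + 21.318*w^3 + 10.2874*w^2 - 8.6244*w + 1.2685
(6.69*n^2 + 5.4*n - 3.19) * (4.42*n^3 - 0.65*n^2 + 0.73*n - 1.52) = 29.5698*n^5 + 19.5195*n^4 - 12.7261*n^3 - 4.1533*n^2 - 10.5367*n + 4.8488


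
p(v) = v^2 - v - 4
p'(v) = 2*v - 1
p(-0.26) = -3.67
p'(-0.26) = -1.52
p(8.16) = 54.43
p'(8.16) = 15.32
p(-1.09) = -1.72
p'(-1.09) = -3.18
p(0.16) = -4.13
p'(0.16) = -0.68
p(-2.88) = 7.17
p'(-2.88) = -6.76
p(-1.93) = 1.65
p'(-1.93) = -4.86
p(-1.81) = 1.09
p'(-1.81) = -4.62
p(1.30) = -3.61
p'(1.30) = 1.60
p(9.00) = 68.00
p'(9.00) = 17.00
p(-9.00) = 86.00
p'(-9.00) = -19.00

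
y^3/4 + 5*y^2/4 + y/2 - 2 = (y/4 + 1/2)*(y - 1)*(y + 4)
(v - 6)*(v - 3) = v^2 - 9*v + 18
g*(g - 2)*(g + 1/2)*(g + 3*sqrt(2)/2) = g^4 - 3*g^3/2 + 3*sqrt(2)*g^3/2 - 9*sqrt(2)*g^2/4 - g^2 - 3*sqrt(2)*g/2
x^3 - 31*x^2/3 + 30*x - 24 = (x - 6)*(x - 3)*(x - 4/3)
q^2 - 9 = (q - 3)*(q + 3)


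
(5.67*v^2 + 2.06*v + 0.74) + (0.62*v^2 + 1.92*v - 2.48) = 6.29*v^2 + 3.98*v - 1.74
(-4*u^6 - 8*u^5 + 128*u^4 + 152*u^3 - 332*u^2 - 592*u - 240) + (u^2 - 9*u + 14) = -4*u^6 - 8*u^5 + 128*u^4 + 152*u^3 - 331*u^2 - 601*u - 226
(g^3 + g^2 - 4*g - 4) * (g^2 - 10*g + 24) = g^5 - 9*g^4 + 10*g^3 + 60*g^2 - 56*g - 96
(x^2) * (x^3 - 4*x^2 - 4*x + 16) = x^5 - 4*x^4 - 4*x^3 + 16*x^2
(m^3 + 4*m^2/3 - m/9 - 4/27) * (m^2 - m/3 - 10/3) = m^5 + m^4 - 35*m^3/9 - 41*m^2/9 + 34*m/81 + 40/81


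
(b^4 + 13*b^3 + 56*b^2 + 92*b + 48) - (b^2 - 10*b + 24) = b^4 + 13*b^3 + 55*b^2 + 102*b + 24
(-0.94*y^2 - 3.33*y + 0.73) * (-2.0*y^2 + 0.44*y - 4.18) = 1.88*y^4 + 6.2464*y^3 + 1.004*y^2 + 14.2406*y - 3.0514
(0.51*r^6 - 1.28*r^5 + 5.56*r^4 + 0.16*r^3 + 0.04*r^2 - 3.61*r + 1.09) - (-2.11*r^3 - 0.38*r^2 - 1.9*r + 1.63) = 0.51*r^6 - 1.28*r^5 + 5.56*r^4 + 2.27*r^3 + 0.42*r^2 - 1.71*r - 0.54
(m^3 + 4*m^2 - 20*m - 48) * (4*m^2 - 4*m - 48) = 4*m^5 + 12*m^4 - 144*m^3 - 304*m^2 + 1152*m + 2304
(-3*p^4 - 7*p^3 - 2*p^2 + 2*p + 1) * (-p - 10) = 3*p^5 + 37*p^4 + 72*p^3 + 18*p^2 - 21*p - 10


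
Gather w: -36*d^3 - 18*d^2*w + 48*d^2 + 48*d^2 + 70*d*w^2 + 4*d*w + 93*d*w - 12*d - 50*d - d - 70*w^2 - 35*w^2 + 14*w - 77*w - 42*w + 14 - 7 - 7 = -36*d^3 + 96*d^2 - 63*d + w^2*(70*d - 105) + w*(-18*d^2 + 97*d - 105)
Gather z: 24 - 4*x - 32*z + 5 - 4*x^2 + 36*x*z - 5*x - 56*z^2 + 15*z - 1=-4*x^2 - 9*x - 56*z^2 + z*(36*x - 17) + 28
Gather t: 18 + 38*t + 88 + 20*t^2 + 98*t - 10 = 20*t^2 + 136*t + 96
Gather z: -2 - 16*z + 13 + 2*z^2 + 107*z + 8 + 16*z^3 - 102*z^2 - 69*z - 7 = 16*z^3 - 100*z^2 + 22*z + 12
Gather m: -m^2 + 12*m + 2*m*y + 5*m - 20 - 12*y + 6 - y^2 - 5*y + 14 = -m^2 + m*(2*y + 17) - y^2 - 17*y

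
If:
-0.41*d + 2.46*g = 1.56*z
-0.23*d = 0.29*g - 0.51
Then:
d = 1.83233532934132 - 0.660727325836133*z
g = 0.524025120490726*z + 0.305389221556886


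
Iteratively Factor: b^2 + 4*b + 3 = (b + 1)*(b + 3)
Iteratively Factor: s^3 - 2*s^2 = (s)*(s^2 - 2*s) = s*(s - 2)*(s)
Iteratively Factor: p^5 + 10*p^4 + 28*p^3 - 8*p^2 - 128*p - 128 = (p + 4)*(p^4 + 6*p^3 + 4*p^2 - 24*p - 32) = (p - 2)*(p + 4)*(p^3 + 8*p^2 + 20*p + 16) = (p - 2)*(p + 2)*(p + 4)*(p^2 + 6*p + 8) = (p - 2)*(p + 2)^2*(p + 4)*(p + 4)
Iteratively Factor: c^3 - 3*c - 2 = (c + 1)*(c^2 - c - 2) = (c + 1)^2*(c - 2)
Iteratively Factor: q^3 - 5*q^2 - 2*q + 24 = (q + 2)*(q^2 - 7*q + 12) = (q - 4)*(q + 2)*(q - 3)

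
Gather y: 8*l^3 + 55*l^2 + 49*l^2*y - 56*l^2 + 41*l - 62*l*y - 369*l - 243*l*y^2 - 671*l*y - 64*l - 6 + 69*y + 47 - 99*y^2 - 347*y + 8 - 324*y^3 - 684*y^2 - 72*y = 8*l^3 - l^2 - 392*l - 324*y^3 + y^2*(-243*l - 783) + y*(49*l^2 - 733*l - 350) + 49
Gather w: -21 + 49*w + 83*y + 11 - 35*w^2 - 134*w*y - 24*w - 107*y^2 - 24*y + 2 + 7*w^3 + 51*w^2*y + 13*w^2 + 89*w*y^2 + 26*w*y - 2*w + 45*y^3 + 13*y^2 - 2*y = 7*w^3 + w^2*(51*y - 22) + w*(89*y^2 - 108*y + 23) + 45*y^3 - 94*y^2 + 57*y - 8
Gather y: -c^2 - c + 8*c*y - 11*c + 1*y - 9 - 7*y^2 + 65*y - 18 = -c^2 - 12*c - 7*y^2 + y*(8*c + 66) - 27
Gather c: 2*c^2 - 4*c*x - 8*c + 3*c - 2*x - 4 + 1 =2*c^2 + c*(-4*x - 5) - 2*x - 3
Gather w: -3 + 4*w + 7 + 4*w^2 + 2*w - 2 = 4*w^2 + 6*w + 2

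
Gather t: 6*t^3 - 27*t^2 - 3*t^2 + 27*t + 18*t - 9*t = 6*t^3 - 30*t^2 + 36*t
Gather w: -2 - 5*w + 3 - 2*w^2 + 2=-2*w^2 - 5*w + 3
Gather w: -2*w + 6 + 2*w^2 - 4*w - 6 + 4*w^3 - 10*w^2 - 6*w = 4*w^3 - 8*w^2 - 12*w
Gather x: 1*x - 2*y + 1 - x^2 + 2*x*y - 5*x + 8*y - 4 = -x^2 + x*(2*y - 4) + 6*y - 3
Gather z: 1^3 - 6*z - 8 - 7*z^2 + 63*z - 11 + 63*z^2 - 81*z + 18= 56*z^2 - 24*z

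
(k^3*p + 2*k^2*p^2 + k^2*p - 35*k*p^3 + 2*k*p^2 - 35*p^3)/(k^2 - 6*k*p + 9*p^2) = p*(k^3 + 2*k^2*p + k^2 - 35*k*p^2 + 2*k*p - 35*p^2)/(k^2 - 6*k*p + 9*p^2)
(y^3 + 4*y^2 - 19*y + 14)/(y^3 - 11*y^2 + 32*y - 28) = (y^2 + 6*y - 7)/(y^2 - 9*y + 14)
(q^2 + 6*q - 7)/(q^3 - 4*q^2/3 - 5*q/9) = 9*(-q^2 - 6*q + 7)/(q*(-9*q^2 + 12*q + 5))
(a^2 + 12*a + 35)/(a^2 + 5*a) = (a + 7)/a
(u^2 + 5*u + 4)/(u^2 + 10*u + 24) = (u + 1)/(u + 6)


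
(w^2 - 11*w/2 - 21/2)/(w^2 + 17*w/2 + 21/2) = (w - 7)/(w + 7)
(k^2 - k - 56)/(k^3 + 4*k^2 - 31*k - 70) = (k - 8)/(k^2 - 3*k - 10)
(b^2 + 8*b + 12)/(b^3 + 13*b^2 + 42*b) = (b + 2)/(b*(b + 7))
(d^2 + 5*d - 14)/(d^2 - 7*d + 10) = (d + 7)/(d - 5)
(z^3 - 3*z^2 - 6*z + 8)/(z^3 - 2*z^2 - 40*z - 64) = (z^2 - 5*z + 4)/(z^2 - 4*z - 32)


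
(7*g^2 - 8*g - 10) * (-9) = -63*g^2 + 72*g + 90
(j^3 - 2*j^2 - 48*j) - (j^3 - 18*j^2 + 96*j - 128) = 16*j^2 - 144*j + 128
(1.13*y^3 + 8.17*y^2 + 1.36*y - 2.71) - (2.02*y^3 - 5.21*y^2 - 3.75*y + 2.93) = -0.89*y^3 + 13.38*y^2 + 5.11*y - 5.64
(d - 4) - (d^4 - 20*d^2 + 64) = -d^4 + 20*d^2 + d - 68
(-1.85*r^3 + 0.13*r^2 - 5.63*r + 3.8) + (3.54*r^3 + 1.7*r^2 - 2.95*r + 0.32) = 1.69*r^3 + 1.83*r^2 - 8.58*r + 4.12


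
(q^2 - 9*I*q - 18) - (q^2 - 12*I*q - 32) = 3*I*q + 14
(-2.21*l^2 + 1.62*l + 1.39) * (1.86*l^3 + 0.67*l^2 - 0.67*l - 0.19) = -4.1106*l^5 + 1.5325*l^4 + 5.1515*l^3 + 0.2658*l^2 - 1.2391*l - 0.2641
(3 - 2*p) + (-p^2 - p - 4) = -p^2 - 3*p - 1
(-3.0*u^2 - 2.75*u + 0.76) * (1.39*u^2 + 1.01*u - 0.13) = -4.17*u^4 - 6.8525*u^3 - 1.3311*u^2 + 1.1251*u - 0.0988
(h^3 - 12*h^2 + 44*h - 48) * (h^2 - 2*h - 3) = h^5 - 14*h^4 + 65*h^3 - 100*h^2 - 36*h + 144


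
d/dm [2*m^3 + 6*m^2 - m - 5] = 6*m^2 + 12*m - 1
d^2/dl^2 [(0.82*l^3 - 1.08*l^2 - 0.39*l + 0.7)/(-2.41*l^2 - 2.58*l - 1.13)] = (7.105427357601e-15*l^5 - 3.5527136788005e-15*l^4 - 15.350414*l^3 - 56.384772*l^2 - 38.76963*l - 5.022248)/(13.997521*l^6 + 44.954694*l^5 + 67.815231*l^4 + 59.330196*l^3 + 31.797183*l^2 + 9.883206*l + 1.442897)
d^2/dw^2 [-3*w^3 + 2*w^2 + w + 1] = 4 - 18*w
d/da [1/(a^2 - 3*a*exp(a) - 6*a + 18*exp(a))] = (3*a*exp(a) - 2*a - 15*exp(a) + 6)/(a^2 - 3*a*exp(a) - 6*a + 18*exp(a))^2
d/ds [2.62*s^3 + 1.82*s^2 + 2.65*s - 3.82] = 7.86*s^2 + 3.64*s + 2.65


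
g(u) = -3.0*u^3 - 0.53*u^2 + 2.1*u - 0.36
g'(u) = -9.0*u^2 - 1.06*u + 2.1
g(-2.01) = 17.64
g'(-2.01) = -32.13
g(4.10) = -207.42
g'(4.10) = -153.54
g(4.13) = -212.06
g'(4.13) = -155.79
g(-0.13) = -0.64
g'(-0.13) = 2.09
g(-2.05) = 18.95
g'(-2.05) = -33.55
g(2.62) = -52.45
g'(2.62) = -62.46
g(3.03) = -82.32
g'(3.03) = -83.74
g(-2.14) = 22.12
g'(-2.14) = -36.85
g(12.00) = -5235.48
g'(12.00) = -1306.62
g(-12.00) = 5082.12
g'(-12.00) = -1281.18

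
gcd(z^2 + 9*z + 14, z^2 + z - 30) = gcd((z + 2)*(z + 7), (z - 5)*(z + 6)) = 1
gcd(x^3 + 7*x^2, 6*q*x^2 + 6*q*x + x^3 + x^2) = x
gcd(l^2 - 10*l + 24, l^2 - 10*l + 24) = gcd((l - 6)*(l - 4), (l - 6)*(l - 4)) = l^2 - 10*l + 24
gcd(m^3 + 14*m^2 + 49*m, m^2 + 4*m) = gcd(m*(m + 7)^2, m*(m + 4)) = m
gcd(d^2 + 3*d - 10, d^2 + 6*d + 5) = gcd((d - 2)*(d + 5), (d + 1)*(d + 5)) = d + 5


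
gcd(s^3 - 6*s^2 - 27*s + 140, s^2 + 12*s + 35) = s + 5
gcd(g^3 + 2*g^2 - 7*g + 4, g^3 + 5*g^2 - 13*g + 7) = g^2 - 2*g + 1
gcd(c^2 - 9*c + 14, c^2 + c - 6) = c - 2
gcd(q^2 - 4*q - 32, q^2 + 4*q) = q + 4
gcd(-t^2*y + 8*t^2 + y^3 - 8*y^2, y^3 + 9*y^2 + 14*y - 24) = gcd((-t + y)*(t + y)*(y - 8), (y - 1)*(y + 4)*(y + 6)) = 1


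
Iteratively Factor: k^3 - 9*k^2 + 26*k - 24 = (k - 2)*(k^2 - 7*k + 12) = (k - 3)*(k - 2)*(k - 4)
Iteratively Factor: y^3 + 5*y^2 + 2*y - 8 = (y + 2)*(y^2 + 3*y - 4) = (y - 1)*(y + 2)*(y + 4)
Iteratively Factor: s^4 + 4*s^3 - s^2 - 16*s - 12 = (s + 3)*(s^3 + s^2 - 4*s - 4) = (s - 2)*(s + 3)*(s^2 + 3*s + 2) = (s - 2)*(s + 1)*(s + 3)*(s + 2)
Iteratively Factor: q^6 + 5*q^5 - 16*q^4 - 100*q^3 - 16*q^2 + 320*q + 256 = (q - 2)*(q^5 + 7*q^4 - 2*q^3 - 104*q^2 - 224*q - 128) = (q - 2)*(q + 4)*(q^4 + 3*q^3 - 14*q^2 - 48*q - 32) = (q - 2)*(q + 2)*(q + 4)*(q^3 + q^2 - 16*q - 16) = (q - 2)*(q + 1)*(q + 2)*(q + 4)*(q^2 - 16) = (q - 4)*(q - 2)*(q + 1)*(q + 2)*(q + 4)*(q + 4)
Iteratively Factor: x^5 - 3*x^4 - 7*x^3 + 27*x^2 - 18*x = (x - 1)*(x^4 - 2*x^3 - 9*x^2 + 18*x) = (x - 3)*(x - 1)*(x^3 + x^2 - 6*x) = (x - 3)*(x - 2)*(x - 1)*(x^2 + 3*x) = x*(x - 3)*(x - 2)*(x - 1)*(x + 3)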